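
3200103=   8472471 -5272368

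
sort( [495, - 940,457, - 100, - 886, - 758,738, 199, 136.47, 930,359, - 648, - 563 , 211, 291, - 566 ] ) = [ - 940 , - 886, - 758, -648, - 566, - 563, - 100, 136.47, 199, 211, 291,359, 457 , 495 , 738,930 ]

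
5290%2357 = 576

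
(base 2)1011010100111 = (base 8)13247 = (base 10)5799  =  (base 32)5L7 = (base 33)5ao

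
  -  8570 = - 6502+-2068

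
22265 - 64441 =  - 42176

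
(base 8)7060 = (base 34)34s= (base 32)3hg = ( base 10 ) 3632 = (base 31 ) 3O5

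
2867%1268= 331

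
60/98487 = 20/32829 = 0.00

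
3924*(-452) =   -  1773648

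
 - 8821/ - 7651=8821/7651=1.15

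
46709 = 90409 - 43700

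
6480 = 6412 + 68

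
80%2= 0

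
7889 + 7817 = 15706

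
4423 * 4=17692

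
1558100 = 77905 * 20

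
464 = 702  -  238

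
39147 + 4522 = 43669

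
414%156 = 102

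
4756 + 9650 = 14406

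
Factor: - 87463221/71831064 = -2^( - 3)*787^( - 1 )*3803^(-1 ) * 29154407^1 = - 29154407/23943688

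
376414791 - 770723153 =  - 394308362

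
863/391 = 2+81/391 =2.21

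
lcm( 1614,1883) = 11298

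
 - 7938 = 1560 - 9498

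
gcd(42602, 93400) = 2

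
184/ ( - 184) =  - 1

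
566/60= 9+13/30 = 9.43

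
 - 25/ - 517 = 25/517 = 0.05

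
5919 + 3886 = 9805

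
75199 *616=46322584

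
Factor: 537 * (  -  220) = -118140 = - 2^2*3^1 * 5^1*11^1*179^1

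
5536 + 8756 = 14292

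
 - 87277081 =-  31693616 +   -  55583465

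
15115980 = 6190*2442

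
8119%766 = 459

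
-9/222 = -3/74 = - 0.04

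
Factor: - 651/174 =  - 217/58 = -  2^(  -  1)* 7^1*29^( - 1)  *31^1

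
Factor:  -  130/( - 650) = 5^( - 1) = 1/5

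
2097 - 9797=-7700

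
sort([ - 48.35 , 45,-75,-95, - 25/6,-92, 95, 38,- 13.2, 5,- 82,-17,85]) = [ - 95, - 92, - 82  , - 75,-48.35,-17,  -  13.2,-25/6, 5,38,45,85,95] 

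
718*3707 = 2661626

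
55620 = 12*4635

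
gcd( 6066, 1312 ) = 2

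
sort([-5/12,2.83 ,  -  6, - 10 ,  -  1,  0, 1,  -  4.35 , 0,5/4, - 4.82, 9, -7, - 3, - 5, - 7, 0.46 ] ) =[  -  10,-7, - 7,- 6, - 5, - 4.82,-4.35,-3, - 1,  -  5/12, 0 , 0,0.46,1,5/4, 2.83,9 ] 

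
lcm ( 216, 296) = 7992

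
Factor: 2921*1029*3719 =3^1*7^3*23^1 * 127^1*3719^1 =11178231771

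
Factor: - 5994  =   - 2^1*3^4 * 37^1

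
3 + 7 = 10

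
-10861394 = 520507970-531369364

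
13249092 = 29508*449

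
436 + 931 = 1367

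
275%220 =55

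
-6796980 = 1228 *(  -  5535 ) 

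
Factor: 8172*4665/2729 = 2^2*3^3*5^1* 227^1*311^1*2729^( - 1) = 38122380/2729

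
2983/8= 372 + 7/8 = 372.88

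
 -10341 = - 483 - 9858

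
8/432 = 1/54 = 0.02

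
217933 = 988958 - 771025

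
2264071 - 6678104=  - 4414033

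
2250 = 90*25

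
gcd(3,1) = 1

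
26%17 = 9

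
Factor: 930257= 17^1 * 54721^1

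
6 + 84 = 90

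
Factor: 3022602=2^1 * 3^1*11^1*41^1*1117^1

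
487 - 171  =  316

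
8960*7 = 62720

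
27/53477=27/53477 =0.00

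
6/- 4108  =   - 1+2051/2054 = - 0.00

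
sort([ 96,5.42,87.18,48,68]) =[ 5.42, 48, 68, 87.18,96]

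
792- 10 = 782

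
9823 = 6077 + 3746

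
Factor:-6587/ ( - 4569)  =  3^(-1 ) * 7^1*941^1*1523^(- 1 )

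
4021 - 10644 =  - 6623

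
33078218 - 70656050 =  - 37577832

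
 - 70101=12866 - 82967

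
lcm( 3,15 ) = 15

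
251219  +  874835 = 1126054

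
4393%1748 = 897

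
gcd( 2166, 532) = 38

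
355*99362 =35273510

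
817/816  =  1 + 1/816 = 1.00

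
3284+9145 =12429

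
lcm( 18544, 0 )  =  0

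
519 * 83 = 43077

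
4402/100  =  44+1/50  =  44.02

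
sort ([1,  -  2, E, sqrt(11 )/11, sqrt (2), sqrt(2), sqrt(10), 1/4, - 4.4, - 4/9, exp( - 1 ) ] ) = [- 4.4, - 2,  -  4/9, 1/4,sqrt (11)/11,exp(- 1), 1, sqrt(2),  sqrt(2 ) , E, sqrt( 10) ]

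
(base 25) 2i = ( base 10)68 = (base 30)28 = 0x44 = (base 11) 62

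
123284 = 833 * 148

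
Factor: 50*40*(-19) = -2^4*5^3 * 19^1= - 38000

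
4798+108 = 4906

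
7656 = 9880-2224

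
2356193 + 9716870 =12073063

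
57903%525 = 153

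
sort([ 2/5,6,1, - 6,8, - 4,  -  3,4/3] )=[ - 6, - 4,  -  3 , 2/5,1 , 4/3, 6, 8 ]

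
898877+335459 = 1234336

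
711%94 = 53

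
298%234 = 64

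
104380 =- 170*( - 614 ) 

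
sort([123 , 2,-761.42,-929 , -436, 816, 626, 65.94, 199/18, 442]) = [-929,-761.42, - 436, 2,199/18 , 65.94 , 123,442, 626 , 816] 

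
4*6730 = 26920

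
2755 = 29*95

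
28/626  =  14/313 = 0.04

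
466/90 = 233/45 = 5.18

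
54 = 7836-7782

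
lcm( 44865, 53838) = 269190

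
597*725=432825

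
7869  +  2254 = 10123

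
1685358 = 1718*981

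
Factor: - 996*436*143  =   - 62098608 =- 2^4*3^1*11^1*13^1*83^1*109^1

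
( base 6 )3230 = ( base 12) 516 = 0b1011100010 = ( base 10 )738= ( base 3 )1000100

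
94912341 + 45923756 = 140836097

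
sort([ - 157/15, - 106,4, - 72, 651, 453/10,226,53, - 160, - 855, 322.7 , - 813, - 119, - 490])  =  [ -855, - 813, - 490,  -  160,-119, - 106, - 72, - 157/15, 4, 453/10, 53, 226, 322.7 , 651 ]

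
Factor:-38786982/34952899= - 2^1*3^1*13^1*497269^1*34952899^ ( - 1)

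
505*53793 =27165465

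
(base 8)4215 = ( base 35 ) 1rj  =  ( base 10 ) 2189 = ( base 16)88D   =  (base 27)302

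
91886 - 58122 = 33764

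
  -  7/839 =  - 1 + 832/839 = -0.01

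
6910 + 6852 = 13762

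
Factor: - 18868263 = - 3^1*127^1*49523^1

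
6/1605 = 2/535 = 0.00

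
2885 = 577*5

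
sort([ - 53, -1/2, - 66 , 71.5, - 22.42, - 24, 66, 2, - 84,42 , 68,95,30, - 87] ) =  [ - 87, - 84 , - 66, - 53,  -  24, - 22.42, - 1/2,2,30,42, 66,68, 71.5,  95]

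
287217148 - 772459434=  - 485242286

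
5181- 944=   4237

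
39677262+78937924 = 118615186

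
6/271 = 6/271 = 0.02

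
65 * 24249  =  1576185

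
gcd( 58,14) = 2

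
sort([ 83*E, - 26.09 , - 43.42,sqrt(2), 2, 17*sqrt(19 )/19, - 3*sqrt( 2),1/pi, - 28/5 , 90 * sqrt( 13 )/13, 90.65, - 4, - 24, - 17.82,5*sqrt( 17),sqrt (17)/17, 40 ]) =[ - 43.42, - 26.09, - 24, - 17.82, - 28/5, - 3*sqrt(2), - 4,sqrt( 17)/17, 1/pi, sqrt(2), 2, 17*sqrt( 19 ) /19,  5*sqrt (17), 90*sqrt(13 ) /13, 40,90.65,83*E ]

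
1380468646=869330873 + 511137773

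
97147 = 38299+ 58848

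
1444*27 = 38988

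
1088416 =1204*904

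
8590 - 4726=3864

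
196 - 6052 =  - 5856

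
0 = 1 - 1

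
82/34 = 2 + 7/17 = 2.41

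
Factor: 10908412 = 2^2 * 43^1*63421^1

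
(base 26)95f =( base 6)44501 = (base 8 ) 14125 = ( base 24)AJD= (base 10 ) 6229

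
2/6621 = 2/6621 = 0.00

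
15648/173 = 90 + 78/173  =  90.45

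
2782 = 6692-3910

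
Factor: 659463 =3^1*7^1*31^1 *1013^1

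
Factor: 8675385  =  3^1*5^1*79^1*7321^1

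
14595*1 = 14595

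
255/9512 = 255/9512 = 0.03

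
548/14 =274/7=39.14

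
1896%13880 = 1896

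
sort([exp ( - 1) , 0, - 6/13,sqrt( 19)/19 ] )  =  [ - 6/13, 0, sqrt( 19)/19,  exp (  -  1)] 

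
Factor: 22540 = 2^2*5^1*7^2 * 23^1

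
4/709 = 4/709 =0.01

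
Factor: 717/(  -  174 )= - 2^( - 1 )*29^(- 1 )*239^1  =  - 239/58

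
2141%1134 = 1007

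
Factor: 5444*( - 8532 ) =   -  2^4*3^3*79^1*1361^1 = -46448208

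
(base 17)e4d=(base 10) 4127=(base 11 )3112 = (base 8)10037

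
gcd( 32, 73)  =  1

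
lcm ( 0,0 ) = 0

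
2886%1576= 1310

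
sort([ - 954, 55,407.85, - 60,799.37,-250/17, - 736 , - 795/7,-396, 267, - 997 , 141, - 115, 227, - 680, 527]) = [ -997, -954, - 736, - 680, - 396,- 115, - 795/7, - 60, - 250/17,  55,  141,227, 267 , 407.85,  527, 799.37 ]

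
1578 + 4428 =6006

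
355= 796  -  441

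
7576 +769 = 8345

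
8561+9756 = 18317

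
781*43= 33583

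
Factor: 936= 2^3*3^2* 13^1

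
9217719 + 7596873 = 16814592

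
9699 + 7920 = 17619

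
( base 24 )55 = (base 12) a5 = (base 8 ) 175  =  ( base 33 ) 3q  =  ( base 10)125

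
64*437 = 27968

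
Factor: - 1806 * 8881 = -2^1*3^1*7^1*43^1 *83^1*107^1=-16039086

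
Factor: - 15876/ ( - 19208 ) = 81/98 = 2^( - 1)*3^4 * 7^( - 2)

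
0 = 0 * 711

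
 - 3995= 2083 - 6078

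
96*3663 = 351648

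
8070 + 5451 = 13521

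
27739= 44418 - 16679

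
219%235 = 219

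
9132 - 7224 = 1908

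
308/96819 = 308/96819 = 0.00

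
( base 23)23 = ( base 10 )49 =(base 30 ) 1J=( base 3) 1211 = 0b110001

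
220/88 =2 + 1/2  =  2.50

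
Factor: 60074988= 2^2*3^1*23^1*307^1*709^1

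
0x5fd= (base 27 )22l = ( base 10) 1533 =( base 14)7B7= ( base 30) 1l3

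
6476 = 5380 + 1096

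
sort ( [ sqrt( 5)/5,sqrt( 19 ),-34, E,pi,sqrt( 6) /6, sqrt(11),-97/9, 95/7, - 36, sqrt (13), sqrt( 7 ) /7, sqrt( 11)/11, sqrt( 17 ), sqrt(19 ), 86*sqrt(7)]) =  [  -  36,-34, - 97/9,sqrt (11 )/11,sqrt(7)/7, sqrt( 6 ) /6, sqrt( 5) /5, E,pi,  sqrt( 11), sqrt( 13), sqrt(17), sqrt ( 19), sqrt( 19), 95/7, 86* sqrt(7)]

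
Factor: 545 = 5^1*109^1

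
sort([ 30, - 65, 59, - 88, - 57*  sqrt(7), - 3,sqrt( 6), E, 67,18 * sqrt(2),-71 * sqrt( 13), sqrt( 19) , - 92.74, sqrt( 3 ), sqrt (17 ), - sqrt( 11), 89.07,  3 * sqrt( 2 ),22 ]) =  [ - 71*sqrt( 13 ), - 57*  sqrt( 7), - 92.74, - 88, - 65,  -  sqrt( 11),-3, sqrt (3 ),sqrt(6) , E,sqrt( 17),3*sqrt( 2),  sqrt( 19 ),22,18* sqrt( 2),30,59, 67,89.07]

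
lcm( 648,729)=5832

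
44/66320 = 11/16580 = 0.00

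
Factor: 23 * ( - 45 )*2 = -2^1*3^2*5^1*23^1 = -2070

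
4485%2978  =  1507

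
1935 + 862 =2797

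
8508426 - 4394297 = 4114129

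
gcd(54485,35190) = 85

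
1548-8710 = -7162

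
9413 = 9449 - 36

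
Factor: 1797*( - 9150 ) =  - 2^1*3^2*5^2 * 61^1*599^1= - 16442550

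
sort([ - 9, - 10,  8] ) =[  -  10,-9, 8 ]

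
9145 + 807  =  9952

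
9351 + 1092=10443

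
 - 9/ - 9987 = 3/3329 = 0.00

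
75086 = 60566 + 14520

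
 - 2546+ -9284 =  - 11830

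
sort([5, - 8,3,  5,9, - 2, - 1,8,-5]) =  [  -  8,-5,-2,  -  1,  3,5,5,8, 9 ]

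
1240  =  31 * 40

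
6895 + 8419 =15314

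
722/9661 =722/9661 = 0.07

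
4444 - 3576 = 868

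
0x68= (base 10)104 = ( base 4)1220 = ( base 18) 5e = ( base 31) 3B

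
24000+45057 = 69057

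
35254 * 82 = 2890828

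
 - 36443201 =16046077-52489278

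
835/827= 835/827=1.01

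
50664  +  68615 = 119279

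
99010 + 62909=161919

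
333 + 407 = 740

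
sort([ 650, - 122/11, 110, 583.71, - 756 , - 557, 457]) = [ - 756, - 557, - 122/11, 110,457, 583.71, 650] 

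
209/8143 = 209/8143=0.03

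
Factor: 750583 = 773^1*971^1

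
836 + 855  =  1691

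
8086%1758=1054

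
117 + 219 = 336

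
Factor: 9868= 2^2*2467^1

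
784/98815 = 784/98815  =  0.01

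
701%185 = 146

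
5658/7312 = 2829/3656 = 0.77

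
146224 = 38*3848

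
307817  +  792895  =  1100712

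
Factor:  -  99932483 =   -  7^1*14276069^1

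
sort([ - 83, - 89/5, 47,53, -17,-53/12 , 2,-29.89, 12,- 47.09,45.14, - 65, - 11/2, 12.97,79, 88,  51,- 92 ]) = [ - 92, -83,-65,  -  47.09,-29.89,- 89/5, - 17,-11/2, - 53/12,2 , 12, 12.97, 45.14,47, 51,  53,79 , 88] 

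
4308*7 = 30156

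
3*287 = 861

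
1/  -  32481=-1/32481  =  - 0.00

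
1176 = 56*21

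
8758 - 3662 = 5096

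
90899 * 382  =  34723418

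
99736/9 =11081 + 7/9  =  11081.78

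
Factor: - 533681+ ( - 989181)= - 2^1  *  11^1*69221^1 = - 1522862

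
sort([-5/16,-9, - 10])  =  [ -10, - 9, - 5/16] 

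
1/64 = 1/64 = 0.02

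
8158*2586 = 21096588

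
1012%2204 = 1012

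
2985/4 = 2985/4 = 746.25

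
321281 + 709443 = 1030724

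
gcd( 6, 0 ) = 6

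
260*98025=25486500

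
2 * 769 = 1538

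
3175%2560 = 615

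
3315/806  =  4 + 7/62 = 4.11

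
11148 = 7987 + 3161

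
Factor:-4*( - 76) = 304 = 2^4 * 19^1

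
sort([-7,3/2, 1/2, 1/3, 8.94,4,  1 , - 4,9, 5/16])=[ - 7, - 4,5/16, 1/3, 1/2,1,3/2,  4,8.94,9] 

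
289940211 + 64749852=354690063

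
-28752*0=0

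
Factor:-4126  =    -  2^1 * 2063^1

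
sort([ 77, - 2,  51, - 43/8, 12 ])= [  -  43/8,-2,12, 51, 77]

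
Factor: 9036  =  2^2 * 3^2*251^1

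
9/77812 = 9/77812 = 0.00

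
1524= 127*12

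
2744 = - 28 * (-98) 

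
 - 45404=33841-79245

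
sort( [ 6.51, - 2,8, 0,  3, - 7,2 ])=[ - 7, - 2,0, 2,3,6.51 , 8]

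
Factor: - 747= - 3^2 *83^1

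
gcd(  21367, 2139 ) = 23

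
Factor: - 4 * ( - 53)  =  212 = 2^2  *53^1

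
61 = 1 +60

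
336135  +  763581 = 1099716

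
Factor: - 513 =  - 3^3 *19^1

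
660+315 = 975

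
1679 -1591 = 88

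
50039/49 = 1021+10/49= 1021.20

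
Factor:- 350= - 2^1*5^2*7^1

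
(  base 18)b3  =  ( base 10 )201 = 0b11001001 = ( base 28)75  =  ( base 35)5Q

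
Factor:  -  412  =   - 2^2*103^1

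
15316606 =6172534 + 9144072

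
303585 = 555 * 547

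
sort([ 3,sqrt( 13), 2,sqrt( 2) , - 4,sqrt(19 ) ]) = [ - 4,sqrt( 2),2 , 3,sqrt( 13 ), sqrt( 19) ]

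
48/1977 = 16/659 =0.02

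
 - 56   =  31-87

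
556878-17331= 539547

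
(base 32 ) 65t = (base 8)14275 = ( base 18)119f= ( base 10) 6333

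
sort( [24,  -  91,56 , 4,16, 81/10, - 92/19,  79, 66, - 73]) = [- 91,-73,-92/19,4,81/10, 16,24, 56,66,  79] 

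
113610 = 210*541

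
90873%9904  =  1737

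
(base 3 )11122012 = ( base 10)3380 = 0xD34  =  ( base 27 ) 4h5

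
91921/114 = 806+ 37/114 = 806.32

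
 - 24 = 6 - 30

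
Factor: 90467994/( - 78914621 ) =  - 2^1 * 3^1 * 29^1* 7369^( - 1) * 10709^( - 1 ) * 519931^1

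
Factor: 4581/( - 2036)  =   - 2^( - 2) * 3^2 = - 9/4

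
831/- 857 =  - 1 +26/857 = - 0.97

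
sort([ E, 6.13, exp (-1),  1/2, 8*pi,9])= [ exp( - 1) , 1/2,E,6.13,9, 8*pi ] 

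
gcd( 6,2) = 2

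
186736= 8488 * 22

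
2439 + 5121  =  7560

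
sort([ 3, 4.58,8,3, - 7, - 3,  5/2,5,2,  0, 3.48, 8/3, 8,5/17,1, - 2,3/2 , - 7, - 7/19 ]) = [ - 7 ,-7, - 3, - 2, - 7/19,0,5/17,1, 3/2,2,5/2, 8/3,3,3, 3.48,  4.58,5,8 , 8 ] 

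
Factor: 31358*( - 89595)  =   - 2809520010 = - 2^1*3^2*5^1*11^1*181^1* 15679^1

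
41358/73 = 41358/73=566.55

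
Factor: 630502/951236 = 315251/475618= 2^(-1)*11^( -1 ) * 13^(  -  1 )*1663^ ( - 1 ) *315251^1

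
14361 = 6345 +8016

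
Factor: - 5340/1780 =  -  3^1 = -3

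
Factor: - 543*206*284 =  - 31767672  =  -2^3 * 3^1*71^1*103^1*181^1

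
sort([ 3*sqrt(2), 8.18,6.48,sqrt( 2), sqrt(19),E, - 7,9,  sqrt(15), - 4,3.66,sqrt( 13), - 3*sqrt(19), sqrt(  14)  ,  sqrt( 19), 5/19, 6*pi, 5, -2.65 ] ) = [ - 3*sqrt(19), -7, - 4, - 2.65, 5/19, sqrt(2 ), E, sqrt ( 13 ),  3.66, sqrt(14) , sqrt(15), 3 * sqrt( 2),sqrt (19), sqrt( 19),5,6.48, 8.18 , 9,  6 *pi]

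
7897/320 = 7897/320 = 24.68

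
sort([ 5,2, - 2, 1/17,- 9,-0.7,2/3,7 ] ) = [  -  9, - 2 , - 0.7, 1/17, 2/3,2, 5, 7 ] 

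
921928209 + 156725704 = 1078653913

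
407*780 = 317460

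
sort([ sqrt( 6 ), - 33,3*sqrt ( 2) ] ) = [ - 33 , sqrt( 6), 3 * sqrt( 2 )]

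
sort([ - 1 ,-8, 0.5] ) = [ - 8, - 1,  0.5]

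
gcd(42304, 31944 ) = 8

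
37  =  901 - 864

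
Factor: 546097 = 546097^1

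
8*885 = 7080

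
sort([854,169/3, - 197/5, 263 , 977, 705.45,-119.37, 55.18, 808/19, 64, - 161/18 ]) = [ - 119.37, - 197/5, - 161/18,808/19, 55.18, 169/3, 64, 263, 705.45,  854,977 ] 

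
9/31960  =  9/31960 = 0.00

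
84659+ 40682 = 125341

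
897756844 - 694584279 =203172565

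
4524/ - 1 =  - 4524/1 = - 4524.00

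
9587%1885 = 162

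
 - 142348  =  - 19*7492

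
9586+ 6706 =16292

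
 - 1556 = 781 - 2337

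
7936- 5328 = 2608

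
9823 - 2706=7117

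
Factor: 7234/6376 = 2^( - 2 )*797^(-1 )*3617^1 = 3617/3188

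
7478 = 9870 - 2392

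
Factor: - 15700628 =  - 2^2*23^1*157^1*1087^1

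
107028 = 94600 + 12428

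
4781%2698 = 2083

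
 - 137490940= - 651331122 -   -  513840182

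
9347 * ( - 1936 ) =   -  18095792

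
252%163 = 89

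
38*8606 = 327028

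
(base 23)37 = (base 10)76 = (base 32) 2C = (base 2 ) 1001100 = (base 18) 44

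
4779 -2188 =2591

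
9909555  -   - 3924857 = 13834412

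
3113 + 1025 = 4138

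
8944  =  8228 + 716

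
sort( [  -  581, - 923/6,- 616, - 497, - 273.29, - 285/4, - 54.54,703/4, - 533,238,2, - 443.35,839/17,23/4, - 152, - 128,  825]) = [  -  616, - 581, - 533, - 497, - 443.35, - 273.29, - 923/6,-152, - 128,- 285/4,  -  54.54,2,23/4,839/17,  703/4,238,825]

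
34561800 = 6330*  5460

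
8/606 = 4/303 = 0.01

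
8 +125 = 133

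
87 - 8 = 79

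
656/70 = 9  +  13/35 = 9.37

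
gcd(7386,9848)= 2462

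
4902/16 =306+3/8=306.38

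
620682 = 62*10011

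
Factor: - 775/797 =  - 5^2*31^1*797^( - 1 )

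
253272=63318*4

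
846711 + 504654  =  1351365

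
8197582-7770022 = 427560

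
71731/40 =1793 + 11/40  =  1793.28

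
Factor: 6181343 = 7^1*883049^1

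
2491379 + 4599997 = 7091376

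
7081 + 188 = 7269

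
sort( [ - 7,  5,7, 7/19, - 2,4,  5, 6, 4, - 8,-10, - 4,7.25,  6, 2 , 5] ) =[ - 10, - 8, - 7,  -  4 , - 2,7/19,2, 4,4,  5,5, 5,6,  6,7, 7.25]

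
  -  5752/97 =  - 60+68/97 = -59.30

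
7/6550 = 7/6550 = 0.00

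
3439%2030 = 1409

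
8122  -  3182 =4940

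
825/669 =275/223 = 1.23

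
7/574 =1/82 = 0.01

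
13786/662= 20 + 273/331=20.82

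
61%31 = 30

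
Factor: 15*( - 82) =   -  1230 = -2^1*3^1*5^1*41^1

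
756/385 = 108/55  =  1.96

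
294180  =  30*9806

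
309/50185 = 309/50185= 0.01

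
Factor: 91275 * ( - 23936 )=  - 2184758400 = - 2^7 *3^1 *5^2*11^1 * 17^1*1217^1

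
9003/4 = 9003/4 = 2250.75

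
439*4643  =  2038277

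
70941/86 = 824+77/86 = 824.90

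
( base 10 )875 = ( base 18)2cb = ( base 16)36b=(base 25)1A0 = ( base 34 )PP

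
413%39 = 23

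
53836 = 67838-14002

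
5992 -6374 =-382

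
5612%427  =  61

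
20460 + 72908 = 93368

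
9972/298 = 4986/149 = 33.46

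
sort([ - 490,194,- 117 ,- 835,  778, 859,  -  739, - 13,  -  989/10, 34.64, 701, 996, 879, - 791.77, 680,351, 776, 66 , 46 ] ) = [ - 835, - 791.77, -739, -490,-117, -989/10,-13,  34.64, 46, 66, 194,351 , 680, 701,776, 778,859, 879,996]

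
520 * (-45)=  - 23400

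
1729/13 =133 = 133.00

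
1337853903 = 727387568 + 610466335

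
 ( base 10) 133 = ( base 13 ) A3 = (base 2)10000101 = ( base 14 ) 97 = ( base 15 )8D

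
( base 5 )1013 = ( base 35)3s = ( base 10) 133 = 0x85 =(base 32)45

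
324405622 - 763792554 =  - 439386932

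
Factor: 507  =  3^1 * 13^2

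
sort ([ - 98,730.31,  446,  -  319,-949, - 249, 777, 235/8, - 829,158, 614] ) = [ - 949, - 829, - 319, - 249, - 98,235/8,158,446,614, 730.31,  777 ]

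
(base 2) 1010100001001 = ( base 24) 989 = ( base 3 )21101110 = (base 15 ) 18e0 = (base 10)5385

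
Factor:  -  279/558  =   - 2^(-1) = -1/2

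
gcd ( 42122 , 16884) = 2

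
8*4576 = 36608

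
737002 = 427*1726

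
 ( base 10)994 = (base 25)1EJ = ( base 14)510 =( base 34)t8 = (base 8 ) 1742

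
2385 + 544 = 2929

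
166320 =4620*36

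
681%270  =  141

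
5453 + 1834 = 7287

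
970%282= 124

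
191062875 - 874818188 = -683755313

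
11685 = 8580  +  3105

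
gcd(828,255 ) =3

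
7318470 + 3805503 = 11123973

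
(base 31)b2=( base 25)DI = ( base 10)343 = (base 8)527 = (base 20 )H3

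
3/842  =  3/842 = 0.00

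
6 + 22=28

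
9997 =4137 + 5860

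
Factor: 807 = 3^1*269^1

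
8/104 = 1/13 = 0.08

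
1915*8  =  15320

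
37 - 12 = 25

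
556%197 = 162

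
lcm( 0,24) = 0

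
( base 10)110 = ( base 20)5A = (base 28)3q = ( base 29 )3N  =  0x6E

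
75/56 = 75/56 = 1.34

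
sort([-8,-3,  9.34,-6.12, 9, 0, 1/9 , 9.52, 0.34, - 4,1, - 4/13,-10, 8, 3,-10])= [ - 10, -10,-8, - 6.12, - 4, - 3, - 4/13, 0,1/9, 0.34, 1, 3, 8, 9, 9.34,9.52] 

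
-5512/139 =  - 5512/139  =  - 39.65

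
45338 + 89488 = 134826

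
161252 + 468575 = 629827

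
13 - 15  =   - 2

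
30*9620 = 288600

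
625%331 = 294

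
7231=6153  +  1078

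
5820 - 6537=-717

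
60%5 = 0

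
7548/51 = 148=148.00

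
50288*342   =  17198496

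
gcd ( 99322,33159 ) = 1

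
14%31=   14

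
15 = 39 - 24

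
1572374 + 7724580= 9296954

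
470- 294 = 176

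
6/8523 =2/2841 = 0.00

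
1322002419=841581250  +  480421169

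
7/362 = 7/362 =0.02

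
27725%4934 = 3055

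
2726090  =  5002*545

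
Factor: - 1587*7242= -11493054 = - 2^1 * 3^2* 17^1 * 23^2  *  71^1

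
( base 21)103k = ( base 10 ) 9344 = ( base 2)10010010000000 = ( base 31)9md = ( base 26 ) DLA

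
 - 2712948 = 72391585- 75104533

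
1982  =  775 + 1207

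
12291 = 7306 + 4985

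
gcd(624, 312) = 312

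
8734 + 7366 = 16100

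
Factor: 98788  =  2^2*24697^1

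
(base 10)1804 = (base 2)11100001100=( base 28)28C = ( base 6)12204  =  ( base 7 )5155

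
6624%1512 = 576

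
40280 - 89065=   -  48785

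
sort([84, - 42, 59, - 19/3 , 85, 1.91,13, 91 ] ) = [ - 42, - 19/3, 1.91,13, 59,84, 85,91 ] 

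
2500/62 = 1250/31 = 40.32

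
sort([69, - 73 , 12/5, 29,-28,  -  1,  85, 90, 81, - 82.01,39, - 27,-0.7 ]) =[ - 82.01 , - 73 ,  -  28, - 27 , - 1,-0.7 , 12/5 , 29,39, 69,81, 85,90]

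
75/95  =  15/19=0.79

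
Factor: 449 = 449^1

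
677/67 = 10 + 7/67=10.10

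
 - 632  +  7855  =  7223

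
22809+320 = 23129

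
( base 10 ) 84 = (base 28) 30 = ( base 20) 44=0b1010100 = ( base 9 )103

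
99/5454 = 11/606= 0.02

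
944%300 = 44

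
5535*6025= 33348375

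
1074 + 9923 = 10997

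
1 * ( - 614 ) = -614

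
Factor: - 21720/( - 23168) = 15/16 = 2^(  -  4)*3^1*5^1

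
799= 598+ 201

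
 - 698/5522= - 1 + 2412/2761 = -0.13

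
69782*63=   4396266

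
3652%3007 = 645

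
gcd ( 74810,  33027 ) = 1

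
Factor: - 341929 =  - 7^1*48847^1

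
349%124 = 101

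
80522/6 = 13420 + 1/3= 13420.33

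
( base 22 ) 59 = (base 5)434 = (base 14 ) 87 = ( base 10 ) 119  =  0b1110111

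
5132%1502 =626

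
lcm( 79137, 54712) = 4431672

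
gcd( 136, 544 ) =136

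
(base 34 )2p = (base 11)85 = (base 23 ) 41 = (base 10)93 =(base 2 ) 1011101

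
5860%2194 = 1472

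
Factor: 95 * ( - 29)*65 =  - 179075 = - 5^2*13^1*19^1*29^1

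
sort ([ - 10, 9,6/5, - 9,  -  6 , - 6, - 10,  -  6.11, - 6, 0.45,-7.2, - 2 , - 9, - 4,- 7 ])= [ -10, - 10, - 9 , - 9 , - 7.2, - 7, - 6.11, - 6  , - 6, - 6, - 4, - 2 , 0.45, 6/5,9 ] 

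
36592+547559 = 584151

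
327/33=109/11 = 9.91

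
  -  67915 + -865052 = -932967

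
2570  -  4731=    - 2161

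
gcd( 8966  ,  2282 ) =2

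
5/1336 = 5/1336 = 0.00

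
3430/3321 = 1 + 109/3321 = 1.03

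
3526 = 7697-4171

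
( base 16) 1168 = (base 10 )4456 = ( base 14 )18a4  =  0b1000101101000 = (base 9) 6101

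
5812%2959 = 2853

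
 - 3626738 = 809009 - 4435747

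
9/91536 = 3/30512 = 0.00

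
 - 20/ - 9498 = 10/4749=0.00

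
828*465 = 385020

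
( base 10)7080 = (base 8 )15650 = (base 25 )B85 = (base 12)4120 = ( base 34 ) 648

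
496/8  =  62 =62.00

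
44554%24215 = 20339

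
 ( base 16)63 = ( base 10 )99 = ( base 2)1100011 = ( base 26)3l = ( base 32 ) 33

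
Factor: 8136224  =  2^5*254257^1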